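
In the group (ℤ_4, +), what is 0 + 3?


Operation: addition mod 4
0 + 3 = (a + b) mod 4 with a = 0, b = 3

0 + 3 = 3


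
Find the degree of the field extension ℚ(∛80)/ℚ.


∛80 has minimal polynomial x³ - 80 (irreducible over ℚ since 80 is not a perfect cube)

[ℚ(∛80)/ℚ] = 3


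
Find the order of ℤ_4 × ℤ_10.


|A × B| = |A| · |B|
|ℤ_4 × ℤ_10| = 4 × 10 = 40

|ℤ_4 × ℤ_10| = 40


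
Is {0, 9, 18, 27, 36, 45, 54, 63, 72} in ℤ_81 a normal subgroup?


H = {0, 9, 18, 27, 36, 45, 54, 63, 72} in ℤ_81
ℤ_81 is abelian; every subgroup of an abelian group is normal

Yes, normal subgroup


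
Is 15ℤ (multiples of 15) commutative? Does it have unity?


15ℤ is a commutative ring under +,× but has no multiplicative identity (1 ∉ 15ℤ); it has no zero divisors, but without unity it is not an integral domain
Commutative: Yes
Integral domain: No
Has unity: No

15ℤ (multiples of 15): Commutative=Yes, Unity=No


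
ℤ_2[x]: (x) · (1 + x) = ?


Expand and collect like terms; reduce coefficients mod 2:
x^0: 0·1 = 0 ≡ 0 (mod 2)
x^1: 0·1 + 1·1 = 1 ≡ 1 (mod 2)
x^2: 1·1 = 1 ≡ 1 (mod 2)
Result: x + x^2

f · g = x + x^2


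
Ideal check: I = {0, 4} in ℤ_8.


Check ideal conditions for I = {0, 4} in ℤ_8:
(1) I is an additive subgroup? Yes
(2) For r ∈ ℤ_8 and a ∈ I: r·a ∈ I? Yes

Yes, I is an ideal of ℤ_8


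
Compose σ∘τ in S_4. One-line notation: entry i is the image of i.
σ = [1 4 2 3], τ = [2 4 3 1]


σ∘τ: apply τ first, then σ
1 →τ 2 →σ 4
2 →τ 4 →σ 3
3 →τ 3 →σ 2
4 →τ 1 →σ 1

σ∘τ = [4 3 2 1]


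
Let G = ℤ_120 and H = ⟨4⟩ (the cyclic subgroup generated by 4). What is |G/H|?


|⟨4⟩| = n / gcd(4, 120) = 120 / 4 = 30
H is normal (ℤ_120 is abelian).
|G/H| = |G| / |H| = 120 / 30 = 4

|G/H| = 4


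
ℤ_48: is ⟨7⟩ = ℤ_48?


g generates ℤ_n iff gcd(g, n) = 1
gcd(7, 48) = 1
Since gcd = 1, 7 is a generator.

Yes, 7 generates ℤ_48


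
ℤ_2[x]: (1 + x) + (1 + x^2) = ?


Add coefficients mod 2:
x^0: 1 + 1 = 0 (mod 2)
x^1: 1 + 0 = 1 (mod 2)
x^2: 0 + 1 = 1 (mod 2)
Result: x + x^2

f + g = x + x^2


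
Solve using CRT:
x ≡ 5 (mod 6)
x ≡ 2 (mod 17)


m₁ = 6, m₂ = 17, gcd = 1, so CRT applies. M = m₁·m₂ = 102
Let M₁ = M/m₁ = 17, M₂ = M/m₂ = 6
Find y₁ ≡ M₁⁻¹ (mod m₁): 17⁻¹ ≡ 5 (mod 6)
Find y₂ ≡ M₂⁻¹ (mod m₂): 6⁻¹ ≡ 3 (mod 17)
x = a₁·M₁·y₁ + a₂·M₂·y₂ = 5·17·5 + 2·6·3 = 461
Reduce mod 102: x ≡ 53
Check: 53 mod 6 = 5 ✓, 53 mod 17 = 2 ✓

x ≡ 53 (mod 102)


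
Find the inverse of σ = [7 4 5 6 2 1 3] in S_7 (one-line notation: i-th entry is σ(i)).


To find σ⁻¹, swap domain and range:
σ(1) = 7 → σ⁻¹(7) = 1
σ(2) = 4 → σ⁻¹(4) = 2
σ(3) = 5 → σ⁻¹(5) = 3
σ(4) = 6 → σ⁻¹(6) = 4
σ(5) = 2 → σ⁻¹(2) = 5
σ(6) = 1 → σ⁻¹(1) = 6
σ(7) = 3 → σ⁻¹(3) = 7

σ⁻¹ = [6 5 7 2 3 4 1]


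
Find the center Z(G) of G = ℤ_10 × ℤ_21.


Z(G) = {g ∈ G | gx = xg for all x ∈ G}
Direct product of abelian groups is abelian, so Z(G) = G

Z(ℤ_10 × ℤ_21) = ℤ_10 × ℤ_21


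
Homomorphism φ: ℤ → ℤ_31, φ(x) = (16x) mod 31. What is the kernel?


Kernel = preimage of identity
ker(φ) = {x ∈ ℤ : 16x ≡ 0 (mod 31)}. gcd(16,31) = 1, so 16x ≡ 0 (mod 31) ⟺ x ≡ 0 (mod 31/1 = 31). Hence ker(φ) = 31ℤ

ker(φ) = 31ℤ


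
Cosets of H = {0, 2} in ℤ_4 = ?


H = {0, 2}, |H| = 2
Number of cosets = |G|/|H| = 4/2 = 2
0 + H = {0, 2}
1 + H = {1, 3}

Cosets: 0+H={0,2}; 1+H={1,3}


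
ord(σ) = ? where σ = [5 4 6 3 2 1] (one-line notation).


Cycle decomposition: (1 5 2 4 3 6)
Cycle lengths: 6
Order = lcm(6) = 6

ord(σ) = 6


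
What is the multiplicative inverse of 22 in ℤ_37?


Use the extended Euclidean algorithm to write 1 = 22·s + 37·t; then s mod 37 is the inverse.
Euclidean algorithm:
  22 = 0·37 + 22
  37 = 1·22 + 15
  22 = 1·15 + 7
  15 = 2·7 + 1
  7 = 7·1 + 0
gcd(22,37) = 1
Back-substitution gives: 22·(-5) + 37·(3) = 1
So 22⁻¹ ≡ -5 ≡ 32 (mod 37)
Check: 22 × 32 = 704 ≡ 1 (mod 37) ✓

22⁻¹ ≡ 32 (mod 37)


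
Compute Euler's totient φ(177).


Factor n: 177 = 3 × 59
φ(n) = n · ∏(1 - 1/p) over distinct primes p | n
φ(177) = 177 · (1 - 1/3) · (1 - 1/59) = 116

φ(177) = 116


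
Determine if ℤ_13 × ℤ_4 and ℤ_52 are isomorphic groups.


Comparing ℤ_13 × ℤ_4 and ℤ_52:
gcd(13,4) = 1, so ℤ_13 × ℤ_4 ≅ ℤ_52 (CRT)

Yes, ℤ_13 × ℤ_4 ≅ ℤ_52


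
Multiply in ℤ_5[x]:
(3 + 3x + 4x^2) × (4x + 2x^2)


Expand and collect like terms; reduce coefficients mod 5:
x^0: 3·0 = 0 ≡ 0 (mod 5)
x^1: 3·4 + 3·0 = 12 ≡ 2 (mod 5)
x^2: 3·2 + 3·4 + 4·0 = 18 ≡ 3 (mod 5)
x^3: 3·2 + 4·4 = 22 ≡ 2 (mod 5)
x^4: 4·2 = 8 ≡ 3 (mod 5)
Result: 2x + 3x^2 + 2x^3 + 3x^4

f · g = 2x + 3x^2 + 2x^3 + 3x^4


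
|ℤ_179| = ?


ℤ_n has n elements.

|ℤ_179| = 179


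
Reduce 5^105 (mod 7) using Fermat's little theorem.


Fermat's little theorem: if p is prime and gcd(a,p)=1, then a^(p-1) ≡ 1 (mod p)
p = 7 is prime, gcd(5,7) = 1
Reduce exponent: 105 mod 6 = 3
So 5^105 ≡ 5^3 (mod 7)
5^3 mod 7 = 6

5^105 ≡ 6 (mod 7)


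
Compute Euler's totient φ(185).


Factor n: 185 = 5 × 37
φ(n) = n · ∏(1 - 1/p) over distinct primes p | n
φ(185) = 185 · (1 - 1/5) · (1 - 1/37) = 144

φ(185) = 144


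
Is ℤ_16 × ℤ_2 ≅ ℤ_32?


Comparing ℤ_16 × ℤ_2 and ℤ_32:
gcd(16,2) = 2 ≠ 1. Max element order in ℤ_16×ℤ_2 is lcm(16,2) = 16 < 32, so it has no element of order 32

No, ℤ_16 × ℤ_2 ≇ ℤ_32


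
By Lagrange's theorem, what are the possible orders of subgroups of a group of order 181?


Lagrange's theorem: |H| divides |G|
|G| = 181
Divisors of 181: 1, 181

Possible subgroup orders: {1, 181}


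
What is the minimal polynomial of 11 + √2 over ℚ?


Let α = 11 + √2. Then α - 11 = √2, so (α - 11)² = 2, giving α² - 22α + 119 = 0. Degree 2 and α ∉ ℚ, so this is the minimal polynomial.

Minimal polynomial: x² - 22x + 119


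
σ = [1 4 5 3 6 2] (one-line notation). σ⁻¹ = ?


To find σ⁻¹, swap domain and range:
σ(1) = 1 → σ⁻¹(1) = 1
σ(2) = 4 → σ⁻¹(4) = 2
σ(3) = 5 → σ⁻¹(5) = 3
σ(4) = 3 → σ⁻¹(3) = 4
σ(5) = 6 → σ⁻¹(6) = 5
σ(6) = 2 → σ⁻¹(2) = 6

σ⁻¹ = [1 6 4 2 3 5]


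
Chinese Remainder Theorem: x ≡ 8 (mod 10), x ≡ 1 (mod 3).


m₁ = 10, m₂ = 3, gcd = 1, so CRT applies. M = m₁·m₂ = 30
Let M₁ = M/m₁ = 3, M₂ = M/m₂ = 10
Find y₁ ≡ M₁⁻¹ (mod m₁): 3⁻¹ ≡ 7 (mod 10)
Find y₂ ≡ M₂⁻¹ (mod m₂): 10⁻¹ ≡ 1 (mod 3)
x = a₁·M₁·y₁ + a₂·M₂·y₂ = 8·3·7 + 1·10·1 = 178
Reduce mod 30: x ≡ 28
Check: 28 mod 10 = 8 ✓, 28 mod 3 = 1 ✓

x ≡ 28 (mod 30)


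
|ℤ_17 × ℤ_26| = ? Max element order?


|ℤ_17 × ℤ_26| = 17 × 26 = 442
Max element order = lcm(17,26) = 442
Cyclic? Yes (gcd=1)

|ℤ_17×ℤ_26| = 442, max element order = 442


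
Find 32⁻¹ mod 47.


Use the extended Euclidean algorithm to write 1 = 32·s + 47·t; then s mod 47 is the inverse.
Euclidean algorithm:
  32 = 0·47 + 32
  47 = 1·32 + 15
  32 = 2·15 + 2
  15 = 7·2 + 1
  2 = 2·1 + 0
gcd(32,47) = 1
Back-substitution gives: 32·(-22) + 47·(15) = 1
So 32⁻¹ ≡ -22 ≡ 25 (mod 47)
Check: 32 × 25 = 800 ≡ 1 (mod 47) ✓

32⁻¹ ≡ 25 (mod 47)


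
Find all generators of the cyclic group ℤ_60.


g generates ℤ_n iff gcd(g,n) = 1
Prime factors of 60: 2, 3, 5
Generators are g ∈ {1,...,59} not divisible by any of these primes.
Generators: {1, 7, 11, 13, 17, 19, 23, 29, 31, 37, 41, 43, 47, 49, 53, 59}
Number of generators = φ(60) = 16

Generators of ℤ_60 = {1, 7, 11, 13, 17, 19, 23, 29, 31, 37, 41, 43, 47, 49, 53, 59}


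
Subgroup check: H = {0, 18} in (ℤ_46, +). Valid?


Subgroup test for H = {0, 18} in (ℤ_46, +):
(1) 0 ∈ H? Yes
(2) Closure: for all a,b ∈ H, (a+b) mod 46 ∈ H? No  [counterexample: 18 + 18 = 36 ∉ H]
(3) Inverses: for all a ∈ H, -a mod 46 ∈ H? No

No, H is not a subgroup of ℤ_46


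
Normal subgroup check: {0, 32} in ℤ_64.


H = {0, 32} in ℤ_64
ℤ_64 is abelian; every subgroup of an abelian group is normal

Yes, normal subgroup


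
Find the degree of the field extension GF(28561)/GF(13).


GF(28561) = GF(13^4), so the extension degree is 4

[GF(28561)/GF(13)] = 4


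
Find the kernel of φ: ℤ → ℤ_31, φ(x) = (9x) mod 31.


Kernel = preimage of identity
ker(φ) = {x ∈ ℤ : 9x ≡ 0 (mod 31)}. gcd(9,31) = 1, so 9x ≡ 0 (mod 31) ⟺ x ≡ 0 (mod 31/1 = 31). Hence ker(φ) = 31ℤ

ker(φ) = 31ℤ


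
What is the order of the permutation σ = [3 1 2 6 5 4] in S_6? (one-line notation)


Cycle decomposition: (1 3 2) (4 6)
Cycle lengths: 3, 2
Order = lcm(3, 2) = 6

ord(σ) = 6


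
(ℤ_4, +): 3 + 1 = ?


Operation: addition mod 4
3 + 1 = (a + b) mod 4 with a = 3, b = 1

3 + 1 = 0


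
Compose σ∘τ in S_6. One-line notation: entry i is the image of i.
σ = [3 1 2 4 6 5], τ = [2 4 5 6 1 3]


σ∘τ: apply τ first, then σ
1 →τ 2 →σ 1
2 →τ 4 →σ 4
3 →τ 5 →σ 6
4 →τ 6 →σ 5
5 →τ 1 →σ 3
6 →τ 3 →σ 2

σ∘τ = [1 4 6 5 3 2]


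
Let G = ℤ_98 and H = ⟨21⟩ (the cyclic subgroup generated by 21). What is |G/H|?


|⟨21⟩| = n / gcd(21, 98) = 98 / 7 = 14
H is normal (ℤ_98 is abelian).
|G/H| = |G| / |H| = 98 / 14 = 7

|G/H| = 7


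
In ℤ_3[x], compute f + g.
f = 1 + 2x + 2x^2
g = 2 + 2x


Add coefficients mod 3:
x^0: 1 + 2 = 0 (mod 3)
x^1: 2 + 2 = 1 (mod 3)
x^2: 2 + 0 = 2 (mod 3)
Result: x + 2x^2

f + g = x + 2x^2


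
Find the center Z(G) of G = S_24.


Z(G) = {g ∈ G | gx = xg for all x ∈ G}
S_n is non-abelian for n ≥ 3; Z(S_24) is trivial

Z(S_24) = {e}


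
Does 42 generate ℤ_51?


g generates ℤ_n iff gcd(g, n) = 1
gcd(42, 51) = 3
Since gcd = 3 ≠ 1, ⟨42⟩ has order 17 < 51, so 42 is not a generator.

No, 42 does not generate ℤ_51


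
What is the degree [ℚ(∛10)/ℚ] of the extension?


∛10 has minimal polynomial x³ - 10 (irreducible over ℚ since 10 is not a perfect cube)

[ℚ(∛10)/ℚ] = 3


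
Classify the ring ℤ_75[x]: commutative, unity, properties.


ℤ_75 has zero divisors (3·25 ≡ 0), and these lift to constant zero divisors in ℤ_75[x]; so not an integral domain
Commutative: Yes
Integral domain: No
Has unity: Yes

ℤ_75[x]: Commutative=Yes, Unity=Yes


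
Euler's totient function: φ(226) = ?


Factor n: 226 = 2 × 113
φ(n) = n · ∏(1 - 1/p) over distinct primes p | n
φ(226) = 226 · (1 - 1/2) · (1 - 1/113) = 112

φ(226) = 112


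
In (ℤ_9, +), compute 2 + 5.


Operation: addition mod 9
2 + 5 = (a + b) mod 9 with a = 2, b = 5

2 + 5 = 7


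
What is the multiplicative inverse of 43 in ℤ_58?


Use the extended Euclidean algorithm to write 1 = 43·s + 58·t; then s mod 58 is the inverse.
Euclidean algorithm:
  43 = 0·58 + 43
  58 = 1·43 + 15
  43 = 2·15 + 13
  15 = 1·13 + 2
  13 = 6·2 + 1
  2 = 2·1 + 0
gcd(43,58) = 1
Back-substitution gives: 43·(27) + 58·(-20) = 1
So 43⁻¹ ≡ 27 ≡ 27 (mod 58)
Check: 43 × 27 = 1161 ≡ 1 (mod 58) ✓

43⁻¹ ≡ 27 (mod 58)


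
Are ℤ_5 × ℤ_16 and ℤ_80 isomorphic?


Comparing ℤ_5 × ℤ_16 and ℤ_80:
gcd(5,16) = 1, so ℤ_5 × ℤ_16 ≅ ℤ_80 (CRT)

Yes, ℤ_5 × ℤ_16 ≅ ℤ_80


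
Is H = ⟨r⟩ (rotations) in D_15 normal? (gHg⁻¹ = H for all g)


H = ⟨r⟩ (rotations) in D_15
The rotation subgroup ⟨r⟩ has index 2 in D_15, so it is normal

Yes, normal subgroup


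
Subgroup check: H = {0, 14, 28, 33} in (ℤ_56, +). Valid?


Subgroup test for H = {0, 14, 28, 33} in (ℤ_56, +):
(1) 0 ∈ H? Yes
(2) Closure: for all a,b ∈ H, (a+b) mod 56 ∈ H? No  [counterexample: 14 + 28 = 42 ∉ H]
(3) Inverses: for all a ∈ H, -a mod 56 ∈ H? No

No, H is not a subgroup of ℤ_56


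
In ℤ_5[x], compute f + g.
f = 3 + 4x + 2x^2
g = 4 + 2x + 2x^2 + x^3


Add coefficients mod 5:
x^0: 3 + 4 = 2 (mod 5)
x^1: 4 + 2 = 1 (mod 5)
x^2: 2 + 2 = 4 (mod 5)
x^3: 0 + 1 = 1 (mod 5)
Result: 2 + x + 4x^2 + x^3

f + g = 2 + x + 4x^2 + x^3


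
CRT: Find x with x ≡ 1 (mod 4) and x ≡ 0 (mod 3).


m₁ = 4, m₂ = 3, gcd = 1, so CRT applies. M = m₁·m₂ = 12
Let M₁ = M/m₁ = 3, M₂ = M/m₂ = 4
Find y₁ ≡ M₁⁻¹ (mod m₁): 3⁻¹ ≡ 3 (mod 4)
Find y₂ ≡ M₂⁻¹ (mod m₂): 4⁻¹ ≡ 1 (mod 3)
x = a₁·M₁·y₁ + a₂·M₂·y₂ = 1·3·3 + 0·4·1 = 9
Reduce mod 12: x ≡ 9
Check: 9 mod 4 = 1 ✓, 9 mod 3 = 0 ✓

x ≡ 9 (mod 12)


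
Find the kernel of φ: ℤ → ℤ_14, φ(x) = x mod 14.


Kernel = preimage of identity
ker(φ) = {x ∈ ℤ : x ≡ 0 (mod 14)} = 14ℤ = {0, ±14, ±28, ...}

ker(φ) = 14ℤ


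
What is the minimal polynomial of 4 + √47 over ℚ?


Let α = 4 + √47. Then α - 4 = √47, so (α - 4)² = 47, giving α² - 8α - 31 = 0. Degree 2 and α ∉ ℚ, so this is the minimal polynomial.

Minimal polynomial: x² - 8x - 31


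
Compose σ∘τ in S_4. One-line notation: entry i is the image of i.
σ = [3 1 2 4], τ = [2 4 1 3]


σ∘τ: apply τ first, then σ
1 →τ 2 →σ 1
2 →τ 4 →σ 4
3 →τ 1 →σ 3
4 →τ 3 →σ 2

σ∘τ = [1 4 3 2]


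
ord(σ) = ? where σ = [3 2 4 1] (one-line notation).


Cycle decomposition: (1 3 4)
Cycle lengths: 3
Order = lcm(3) = 3

ord(σ) = 3


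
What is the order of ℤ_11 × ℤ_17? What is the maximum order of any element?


|ℤ_11 × ℤ_17| = 11 × 17 = 187
Max element order = lcm(11,17) = 187
Cyclic? Yes (gcd=1)

|ℤ_11×ℤ_17| = 187, max element order = 187


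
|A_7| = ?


|A_n| = n!/2 (even permutations)
|A_7| = 7!/2 = 5040/2 = 2520

|A_7| = 2520


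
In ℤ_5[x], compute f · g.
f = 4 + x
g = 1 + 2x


Expand and collect like terms; reduce coefficients mod 5:
x^0: 4·1 = 4 ≡ 4 (mod 5)
x^1: 4·2 + 1·1 = 9 ≡ 4 (mod 5)
x^2: 1·2 = 2 ≡ 2 (mod 5)
Result: 4 + 4x + 2x^2

f · g = 4 + 4x + 2x^2


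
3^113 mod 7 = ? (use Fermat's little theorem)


Fermat's little theorem: if p is prime and gcd(a,p)=1, then a^(p-1) ≡ 1 (mod p)
p = 7 is prime, gcd(3,7) = 1
Reduce exponent: 113 mod 6 = 5
So 3^113 ≡ 3^5 (mod 7)
3^5 mod 7 = 5

3^113 ≡ 5 (mod 7)


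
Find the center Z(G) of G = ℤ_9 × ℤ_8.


Z(G) = {g ∈ G | gx = xg for all x ∈ G}
Direct product of abelian groups is abelian, so Z(G) = G

Z(ℤ_9 × ℤ_8) = ℤ_9 × ℤ_8


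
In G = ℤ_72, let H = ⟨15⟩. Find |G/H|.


|⟨15⟩| = n / gcd(15, 72) = 72 / 3 = 24
H is normal (ℤ_72 is abelian).
|G/H| = |G| / |H| = 72 / 24 = 3

|G/H| = 3


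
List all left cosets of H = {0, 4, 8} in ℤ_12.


H = {0, 4, 8}, |H| = 3
Number of cosets = |G|/|H| = 12/3 = 4
0 + H = {0, 4, 8}
1 + H = {1, 5, 9}
2 + H = {2, 6, 10}
3 + H = {3, 7, 11}

Cosets: 0+H={0,4,8}; 1+H={1,5,9}; 2+H={2,6,10}; 3+H={3,7,11}


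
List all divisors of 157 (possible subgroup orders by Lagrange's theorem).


Lagrange's theorem: |H| divides |G|
|G| = 157
Divisors of 157: 1, 157

Possible subgroup orders: {1, 157}


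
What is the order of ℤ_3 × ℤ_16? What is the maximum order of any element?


|ℤ_3 × ℤ_16| = 3 × 16 = 48
Max element order = lcm(3,16) = 48
Cyclic? Yes (gcd=1)

|ℤ_3×ℤ_16| = 48, max element order = 48


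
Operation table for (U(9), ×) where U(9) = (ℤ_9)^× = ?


Elements: {1, 2, 4, 5, 7, 8}
Operation: multiplication mod 9
Entry (a, b) = (a × b) mod 9

Cayley table:
  | 1 | 2 | 4 | 5 | 7 | 8
1 | 1 | 2 | 4 | 5 | 7 | 8
2 | 2 | 4 | 8 | 1 | 5 | 7
4 | 4 | 8 | 7 | 2 | 1 | 5
5 | 5 | 1 | 2 | 7 | 8 | 4
7 | 7 | 5 | 1 | 8 | 4 | 2
8 | 8 | 7 | 5 | 4 | 2 | 1


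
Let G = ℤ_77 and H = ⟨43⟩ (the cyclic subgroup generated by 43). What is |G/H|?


|⟨43⟩| = n / gcd(43, 77) = 77 / 1 = 77
H is normal (ℤ_77 is abelian).
|G/H| = |G| / |H| = 77 / 77 = 1

|G/H| = 1


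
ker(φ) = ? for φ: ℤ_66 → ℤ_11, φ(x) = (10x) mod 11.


Kernel = preimage of identity
ker(φ) = {x ∈ ℤ_66 : 10x ≡ 0 (mod 11)}. Since 11 | 66, φ is well-defined. The kernel is the cyclic subgroup ⟨11⟩ of ℤ_66 (order 6), i.e. {0, 11, 22, 33, 44, 55}

ker(φ) = {0, 11, 22, 33, 44, 55}


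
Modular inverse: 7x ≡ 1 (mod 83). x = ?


Use the extended Euclidean algorithm to write 1 = 7·s + 83·t; then s mod 83 is the inverse.
Euclidean algorithm:
  7 = 0·83 + 7
  83 = 11·7 + 6
  7 = 1·6 + 1
  6 = 6·1 + 0
gcd(7,83) = 1
Back-substitution gives: 7·(12) + 83·(-1) = 1
So 7⁻¹ ≡ 12 ≡ 12 (mod 83)
Check: 7 × 12 = 84 ≡ 1 (mod 83) ✓

7⁻¹ ≡ 12 (mod 83)


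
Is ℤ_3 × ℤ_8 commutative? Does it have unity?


Direct product ring; commutative with unity (1,1); but (1,0)·(0,1) = (0,0) gives zero divisors, so not an integral domain
Commutative: Yes
Integral domain: No
Has unity: Yes

ℤ_3 × ℤ_8: Commutative=Yes, Unity=Yes


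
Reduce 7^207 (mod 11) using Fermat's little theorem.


Fermat's little theorem: if p is prime and gcd(a,p)=1, then a^(p-1) ≡ 1 (mod p)
p = 11 is prime, gcd(7,11) = 1
Reduce exponent: 207 mod 10 = 7
So 7^207 ≡ 7^7 (mod 11)
7^7 mod 11 = 6

7^207 ≡ 6 (mod 11)


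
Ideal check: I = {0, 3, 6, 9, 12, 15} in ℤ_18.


Check ideal conditions for I = {0, 3, 6, 9, 12, 15} in ℤ_18:
(1) I is an additive subgroup? Yes
(2) For r ∈ ℤ_18 and a ∈ I: r·a ∈ I? Yes

Yes, I is an ideal of ℤ_18


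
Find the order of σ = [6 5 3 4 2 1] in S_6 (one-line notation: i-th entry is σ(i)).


Cycle decomposition: (1 6) (2 5)
Cycle lengths: 2, 2
Order = lcm(2, 2) = 2

ord(σ) = 2


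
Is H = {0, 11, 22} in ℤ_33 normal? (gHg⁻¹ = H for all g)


H = {0, 11, 22} in ℤ_33
ℤ_33 is abelian; every subgroup of an abelian group is normal

Yes, normal subgroup


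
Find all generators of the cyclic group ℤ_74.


g generates ℤ_n iff gcd(g,n) = 1
Prime factors of 74: 2, 37
Generators are g ∈ {1,...,73} not divisible by any of these primes.
Generators: {1, 3, 5, 7, 9, 11, 13, 15, 17, 19, 21, 23, 25, 27, 29, 31, 33, 35, 39, 41, 43, 45, 47, 49, 51, 53, 55, 57, 59, 61, 63, 65, 67, 69, 71, 73}
Number of generators = φ(74) = 36

Generators of ℤ_74 = {1, 3, 5, 7, 9, 11, 13, 15, 17, 19, 21, 23, 25, 27, 29, 31, 33, 35, 39, 41, 43, 45, 47, 49, 51, 53, 55, 57, 59, 61, 63, 65, 67, 69, 71, 73}


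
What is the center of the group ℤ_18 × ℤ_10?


Z(G) = {g ∈ G | gx = xg for all x ∈ G}
Direct product of abelian groups is abelian, so Z(G) = G

Z(ℤ_18 × ℤ_10) = ℤ_18 × ℤ_10


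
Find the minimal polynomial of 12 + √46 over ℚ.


Let α = 12 + √46. Then α - 12 = √46, so (α - 12)² = 46, giving α² - 24α + 98 = 0. Degree 2 and α ∉ ℚ, so this is the minimal polynomial.

Minimal polynomial: x² - 24x + 98


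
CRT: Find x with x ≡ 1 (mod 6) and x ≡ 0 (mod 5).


m₁ = 6, m₂ = 5, gcd = 1, so CRT applies. M = m₁·m₂ = 30
Let M₁ = M/m₁ = 5, M₂ = M/m₂ = 6
Find y₁ ≡ M₁⁻¹ (mod m₁): 5⁻¹ ≡ 5 (mod 6)
Find y₂ ≡ M₂⁻¹ (mod m₂): 6⁻¹ ≡ 1 (mod 5)
x = a₁·M₁·y₁ + a₂·M₂·y₂ = 1·5·5 + 0·6·1 = 25
Reduce mod 30: x ≡ 25
Check: 25 mod 6 = 1 ✓, 25 mod 5 = 0 ✓

x ≡ 25 (mod 30)


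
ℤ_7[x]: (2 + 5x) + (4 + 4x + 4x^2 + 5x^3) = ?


Add coefficients mod 7:
x^0: 2 + 4 = 6 (mod 7)
x^1: 5 + 4 = 2 (mod 7)
x^2: 0 + 4 = 4 (mod 7)
x^3: 0 + 5 = 5 (mod 7)
Result: 6 + 2x + 4x^2 + 5x^3

f + g = 6 + 2x + 4x^2 + 5x^3


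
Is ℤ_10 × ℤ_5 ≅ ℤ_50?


Comparing ℤ_10 × ℤ_5 and ℤ_50:
gcd(10,5) = 5 ≠ 1. Max element order in ℤ_10×ℤ_5 is lcm(10,5) = 10 < 50, so it has no element of order 50

No, ℤ_10 × ℤ_5 ≇ ℤ_50


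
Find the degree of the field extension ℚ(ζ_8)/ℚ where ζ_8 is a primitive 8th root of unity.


[ℚ(ζ_n):ℚ] = deg Φ_n(x) = φ(n). Here φ(8) = 4

[ℚ(ζ_8)/ℚ where ζ_8 is a primitive 8th root of unity] = 4


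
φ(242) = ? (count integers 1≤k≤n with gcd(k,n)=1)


Factor n: 242 = 2 × 11^2
φ(n) = n · ∏(1 - 1/p) over distinct primes p | n
φ(242) = 242 · (1 - 1/2) · (1 - 1/11) = 110

φ(242) = 110


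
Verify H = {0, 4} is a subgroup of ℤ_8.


Subgroup test for H = {0, 4} in (ℤ_8, +):
(1) 0 ∈ H? Yes
(2) Closure: for all a,b ∈ H, (a+b) mod 8 ∈ H? Yes
(3) Inverses: for all a ∈ H, -a mod 8 ∈ H? Yes

Yes, H is a subgroup of ℤ_8


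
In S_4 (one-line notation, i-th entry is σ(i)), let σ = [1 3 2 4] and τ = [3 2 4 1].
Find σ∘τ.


σ∘τ: apply τ first, then σ
1 →τ 3 →σ 2
2 →τ 2 →σ 3
3 →τ 4 →σ 4
4 →τ 1 →σ 1

σ∘τ = [2 3 4 1]


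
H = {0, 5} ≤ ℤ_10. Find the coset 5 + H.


5 + H = {5 + h (mod 10) : h ∈ H}
5+0=5, 5+5=0
5 + H = {0, 5} = 0 + H

5 + H = {0, 5}


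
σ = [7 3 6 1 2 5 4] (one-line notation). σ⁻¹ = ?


To find σ⁻¹, swap domain and range:
σ(1) = 7 → σ⁻¹(7) = 1
σ(2) = 3 → σ⁻¹(3) = 2
σ(3) = 6 → σ⁻¹(6) = 3
σ(4) = 1 → σ⁻¹(1) = 4
σ(5) = 2 → σ⁻¹(2) = 5
σ(6) = 5 → σ⁻¹(5) = 6
σ(7) = 4 → σ⁻¹(4) = 7

σ⁻¹ = [4 5 2 7 6 3 1]


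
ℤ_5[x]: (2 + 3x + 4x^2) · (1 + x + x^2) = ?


Expand and collect like terms; reduce coefficients mod 5:
x^0: 2·1 = 2 ≡ 2 (mod 5)
x^1: 2·1 + 3·1 = 5 ≡ 0 (mod 5)
x^2: 2·1 + 3·1 + 4·1 = 9 ≡ 4 (mod 5)
x^3: 3·1 + 4·1 = 7 ≡ 2 (mod 5)
x^4: 4·1 = 4 ≡ 4 (mod 5)
Result: 2 + 4x^2 + 2x^3 + 4x^4

f · g = 2 + 4x^2 + 2x^3 + 4x^4


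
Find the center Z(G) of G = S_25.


Z(G) = {g ∈ G | gx = xg for all x ∈ G}
S_n is non-abelian for n ≥ 3; Z(S_25) is trivial

Z(S_25) = {e}


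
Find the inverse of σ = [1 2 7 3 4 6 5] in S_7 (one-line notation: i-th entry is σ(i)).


To find σ⁻¹, swap domain and range:
σ(1) = 1 → σ⁻¹(1) = 1
σ(2) = 2 → σ⁻¹(2) = 2
σ(3) = 7 → σ⁻¹(7) = 3
σ(4) = 3 → σ⁻¹(3) = 4
σ(5) = 4 → σ⁻¹(4) = 5
σ(6) = 6 → σ⁻¹(6) = 6
σ(7) = 5 → σ⁻¹(5) = 7

σ⁻¹ = [1 2 4 5 7 6 3]


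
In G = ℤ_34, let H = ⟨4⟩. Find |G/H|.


|⟨4⟩| = n / gcd(4, 34) = 34 / 2 = 17
H is normal (ℤ_34 is abelian).
|G/H| = |G| / |H| = 34 / 17 = 2

|G/H| = 2


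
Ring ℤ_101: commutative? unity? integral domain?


ℤ_101 is a commutative ring with unity 1; 101 is prime, so ℤ_101 is a field (hence an integral domain)
Commutative: Yes
Integral domain: Yes
Has unity: Yes

ℤ_101: Commutative=Yes, Unity=Yes


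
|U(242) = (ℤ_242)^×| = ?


U(n) is the group of units mod n; |U(n)| = φ(n)
|U(242)| = φ(242) = 110

|U(242) = (ℤ_242)^×| = 110


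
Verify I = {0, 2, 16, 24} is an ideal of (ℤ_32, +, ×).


Check ideal conditions for I = {0, 2, 16, 24} in ℤ_32:
(1) I is an additive subgroup? No
(2) For r ∈ ℤ_32 and a ∈ I: r·a ∈ I? No  [counterexample: r=2, a=2, r·a mod 32 = 4 ∉ I]

No, I is not an ideal of ℤ_32


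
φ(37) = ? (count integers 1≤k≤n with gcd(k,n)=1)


Factor n: 37 = 37
φ(n) = n · ∏(1 - 1/p) over distinct primes p | n
φ(37) = 37 · (1 - 1/37) = 36

φ(37) = 36


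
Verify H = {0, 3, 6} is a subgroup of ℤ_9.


Subgroup test for H = {0, 3, 6} in (ℤ_9, +):
(1) 0 ∈ H? Yes
(2) Closure: for all a,b ∈ H, (a+b) mod 9 ∈ H? Yes
(3) Inverses: for all a ∈ H, -a mod 9 ∈ H? Yes

Yes, H is a subgroup of ℤ_9


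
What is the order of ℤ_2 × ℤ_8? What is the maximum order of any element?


|ℤ_2 × ℤ_8| = 2 × 8 = 16
Max element order = lcm(2,8) = 8
Cyclic? No (gcd=2)

|ℤ_2×ℤ_8| = 16, max element order = 8


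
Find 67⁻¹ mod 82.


Use the extended Euclidean algorithm to write 1 = 67·s + 82·t; then s mod 82 is the inverse.
Euclidean algorithm:
  67 = 0·82 + 67
  82 = 1·67 + 15
  67 = 4·15 + 7
  15 = 2·7 + 1
  7 = 7·1 + 0
gcd(67,82) = 1
Back-substitution gives: 67·(-11) + 82·(9) = 1
So 67⁻¹ ≡ -11 ≡ 71 (mod 82)
Check: 67 × 71 = 4757 ≡ 1 (mod 82) ✓

67⁻¹ ≡ 71 (mod 82)


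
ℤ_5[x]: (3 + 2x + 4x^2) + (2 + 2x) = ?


Add coefficients mod 5:
x^0: 3 + 2 = 0 (mod 5)
x^1: 2 + 2 = 4 (mod 5)
x^2: 4 + 0 = 4 (mod 5)
Result: 4x + 4x^2

f + g = 4x + 4x^2


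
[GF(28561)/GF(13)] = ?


GF(28561) = GF(13^4), so the extension degree is 4

[GF(28561)/GF(13)] = 4


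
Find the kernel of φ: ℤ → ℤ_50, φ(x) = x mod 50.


Kernel = preimage of identity
ker(φ) = {x ∈ ℤ : x ≡ 0 (mod 50)} = 50ℤ = {0, ±50, ±100, ...}

ker(φ) = 50ℤ


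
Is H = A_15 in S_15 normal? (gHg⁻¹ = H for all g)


H = A_15 in S_15
A_15 has index 2 in S_15, and every subgroup of index 2 is normal

Yes, normal subgroup


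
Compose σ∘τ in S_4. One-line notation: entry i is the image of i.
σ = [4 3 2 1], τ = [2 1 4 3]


σ∘τ: apply τ first, then σ
1 →τ 2 →σ 3
2 →τ 1 →σ 4
3 →τ 4 →σ 1
4 →τ 3 →σ 2

σ∘τ = [3 4 1 2]


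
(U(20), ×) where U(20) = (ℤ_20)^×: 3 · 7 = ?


Operation: multiplication mod 20
3 · 7 = (a × b) mod 20 with a = 3, b = 7

3 · 7 = 1


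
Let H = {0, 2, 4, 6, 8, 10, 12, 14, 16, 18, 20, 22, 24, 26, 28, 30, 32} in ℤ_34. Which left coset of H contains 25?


25 + H = {25 + h (mod 34) : h ∈ H}
25+0=25, 25+2=27, 25+4=29, 25+6=31, 25+8=33, 25+10=1, 25+12=3, 25+14=5, 25+16=7, 25+18=9, 25+20=11, 25+22=13, 25+24=15, 25+26=17, 25+28=19, 25+30=21, 25+32=23
25 + H = {1, 3, 5, 7, 9, 11, 13, 15, 17, 19, 21, 23, 25, 27, 29, 31, 33} = 1 + H

25 + H = {1, 3, 5, 7, 9, 11, 13, 15, 17, 19, 21, 23, 25, 27, 29, 31, 33}


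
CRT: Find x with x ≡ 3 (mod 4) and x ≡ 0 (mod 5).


m₁ = 4, m₂ = 5, gcd = 1, so CRT applies. M = m₁·m₂ = 20
Let M₁ = M/m₁ = 5, M₂ = M/m₂ = 4
Find y₁ ≡ M₁⁻¹ (mod m₁): 5⁻¹ ≡ 1 (mod 4)
Find y₂ ≡ M₂⁻¹ (mod m₂): 4⁻¹ ≡ 4 (mod 5)
x = a₁·M₁·y₁ + a₂·M₂·y₂ = 3·5·1 + 0·4·4 = 15
Reduce mod 20: x ≡ 15
Check: 15 mod 4 = 3 ✓, 15 mod 5 = 0 ✓

x ≡ 15 (mod 20)


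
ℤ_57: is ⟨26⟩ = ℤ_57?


g generates ℤ_n iff gcd(g, n) = 1
gcd(26, 57) = 1
Since gcd = 1, 26 is a generator.

Yes, 26 generates ℤ_57


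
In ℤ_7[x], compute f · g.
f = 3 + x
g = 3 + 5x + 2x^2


Expand and collect like terms; reduce coefficients mod 7:
x^0: 3·3 = 9 ≡ 2 (mod 7)
x^1: 3·5 + 1·3 = 18 ≡ 4 (mod 7)
x^2: 3·2 + 1·5 = 11 ≡ 4 (mod 7)
x^3: 1·2 = 2 ≡ 2 (mod 7)
Result: 2 + 4x + 4x^2 + 2x^3

f · g = 2 + 4x + 4x^2 + 2x^3


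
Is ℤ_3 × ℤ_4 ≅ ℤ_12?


Comparing ℤ_3 × ℤ_4 and ℤ_12:
gcd(3,4) = 1, so ℤ_3 × ℤ_4 ≅ ℤ_12 (CRT)

Yes, ℤ_3 × ℤ_4 ≅ ℤ_12


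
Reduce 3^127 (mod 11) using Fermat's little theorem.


Fermat's little theorem: if p is prime and gcd(a,p)=1, then a^(p-1) ≡ 1 (mod p)
p = 11 is prime, gcd(3,11) = 1
Reduce exponent: 127 mod 10 = 7
So 3^127 ≡ 3^7 (mod 11)
3^7 mod 11 = 9

3^127 ≡ 9 (mod 11)


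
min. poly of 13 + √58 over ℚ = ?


Let α = 13 + √58. Then α - 13 = √58, so (α - 13)² = 58, giving α² - 26α + 111 = 0. Degree 2 and α ∉ ℚ, so this is the minimal polynomial.

Minimal polynomial: x² - 26x + 111


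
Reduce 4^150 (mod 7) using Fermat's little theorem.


Fermat's little theorem: if p is prime and gcd(a,p)=1, then a^(p-1) ≡ 1 (mod p)
p = 7 is prime, gcd(4,7) = 1
Reduce exponent: 150 mod 6 = 0
So 4^150 ≡ 4^0 (mod 7)
4^0 = 1

4^150 ≡ 1 (mod 7)


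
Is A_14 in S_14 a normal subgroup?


H = A_14 in S_14
A_14 has index 2 in S_14, and every subgroup of index 2 is normal

Yes, normal subgroup


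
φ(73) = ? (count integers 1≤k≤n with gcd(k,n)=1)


Factor n: 73 = 73
φ(n) = n · ∏(1 - 1/p) over distinct primes p | n
φ(73) = 73 · (1 - 1/73) = 72

φ(73) = 72


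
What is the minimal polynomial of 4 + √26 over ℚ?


Let α = 4 + √26. Then α - 4 = √26, so (α - 4)² = 26, giving α² - 8α - 10 = 0. Degree 2 and α ∉ ℚ, so this is the minimal polynomial.

Minimal polynomial: x² - 8x - 10


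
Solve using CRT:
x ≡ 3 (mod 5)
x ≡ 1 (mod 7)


m₁ = 5, m₂ = 7, gcd = 1, so CRT applies. M = m₁·m₂ = 35
Let M₁ = M/m₁ = 7, M₂ = M/m₂ = 5
Find y₁ ≡ M₁⁻¹ (mod m₁): 7⁻¹ ≡ 3 (mod 5)
Find y₂ ≡ M₂⁻¹ (mod m₂): 5⁻¹ ≡ 3 (mod 7)
x = a₁·M₁·y₁ + a₂·M₂·y₂ = 3·7·3 + 1·5·3 = 78
Reduce mod 35: x ≡ 8
Check: 8 mod 5 = 3 ✓, 8 mod 7 = 1 ✓

x ≡ 8 (mod 35)


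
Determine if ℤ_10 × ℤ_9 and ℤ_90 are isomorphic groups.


Comparing ℤ_10 × ℤ_9 and ℤ_90:
gcd(10,9) = 1, so ℤ_10 × ℤ_9 ≅ ℤ_90 (CRT)

Yes, ℤ_10 × ℤ_9 ≅ ℤ_90


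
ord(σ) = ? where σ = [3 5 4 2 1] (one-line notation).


Cycle decomposition: (1 3 4 2 5)
Cycle lengths: 5
Order = lcm(5) = 5

ord(σ) = 5


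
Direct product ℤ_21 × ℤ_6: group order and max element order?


|ℤ_21 × ℤ_6| = 21 × 6 = 126
Max element order = lcm(21,6) = 42
Cyclic? No (gcd=3)

|ℤ_21×ℤ_6| = 126, max element order = 42


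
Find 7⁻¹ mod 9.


Use the extended Euclidean algorithm to write 1 = 7·s + 9·t; then s mod 9 is the inverse.
Euclidean algorithm:
  7 = 0·9 + 7
  9 = 1·7 + 2
  7 = 3·2 + 1
  2 = 2·1 + 0
gcd(7,9) = 1
Back-substitution gives: 7·(4) + 9·(-3) = 1
So 7⁻¹ ≡ 4 ≡ 4 (mod 9)
Check: 7 × 4 = 28 ≡ 1 (mod 9) ✓

7⁻¹ ≡ 4 (mod 9)


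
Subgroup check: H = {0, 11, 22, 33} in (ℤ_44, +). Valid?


Subgroup test for H = {0, 11, 22, 33} in (ℤ_44, +):
(1) 0 ∈ H? Yes
(2) Closure: for all a,b ∈ H, (a+b) mod 44 ∈ H? Yes
(3) Inverses: for all a ∈ H, -a mod 44 ∈ H? Yes

Yes, H is a subgroup of ℤ_44


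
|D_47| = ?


|D_n| = 2n (n rotations and n reflections)
|D_47| = 2×47 = 94

|D_47| = 94


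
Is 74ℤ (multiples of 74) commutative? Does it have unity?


74ℤ is a commutative ring under +,× but has no multiplicative identity (1 ∉ 74ℤ); it has no zero divisors, but without unity it is not an integral domain
Commutative: Yes
Integral domain: No
Has unity: No

74ℤ (multiples of 74): Commutative=Yes, Unity=No


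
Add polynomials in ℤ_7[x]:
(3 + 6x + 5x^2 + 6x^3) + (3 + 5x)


Add coefficients mod 7:
x^0: 3 + 3 = 6 (mod 7)
x^1: 6 + 5 = 4 (mod 7)
x^2: 5 + 0 = 5 (mod 7)
x^3: 6 + 0 = 6 (mod 7)
Result: 6 + 4x + 5x^2 + 6x^3

f + g = 6 + 4x + 5x^2 + 6x^3


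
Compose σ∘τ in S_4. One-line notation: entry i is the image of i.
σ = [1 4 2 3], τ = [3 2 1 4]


σ∘τ: apply τ first, then σ
1 →τ 3 →σ 2
2 →τ 2 →σ 4
3 →τ 1 →σ 1
4 →τ 4 →σ 3

σ∘τ = [2 4 1 3]


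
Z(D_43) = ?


Z(G) = {g ∈ G | gx = xg for all x ∈ G}
For odd n, Z(D_n) = {e}: no nontrivial rotation commutes with all reflections

Z(D_43) = {e}


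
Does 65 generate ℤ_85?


g generates ℤ_n iff gcd(g, n) = 1
gcd(65, 85) = 5
Since gcd = 5 ≠ 1, ⟨65⟩ has order 17 < 85, so 65 is not a generator.

No, 65 does not generate ℤ_85


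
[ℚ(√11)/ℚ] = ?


√11 has minimal polynomial x² - 11 (irreducible over ℚ since 11 is squarefree)

[ℚ(√11)/ℚ] = 2


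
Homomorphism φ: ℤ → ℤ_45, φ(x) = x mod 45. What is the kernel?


Kernel = preimage of identity
ker(φ) = {x ∈ ℤ : x ≡ 0 (mod 45)} = 45ℤ = {0, ±45, ±90, ...}

ker(φ) = 45ℤ


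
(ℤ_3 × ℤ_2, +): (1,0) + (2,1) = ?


Operation: componentwise addition mod (3, 2)
(1,0) + (2,1) = ((a₁+b₁) mod 3, (a₂+b₂) mod 2) with a = (1,0), b = (2,1)

(1,0) + (2,1) = (0,1)


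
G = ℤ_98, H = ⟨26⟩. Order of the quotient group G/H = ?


|⟨26⟩| = n / gcd(26, 98) = 98 / 2 = 49
H is normal (ℤ_98 is abelian).
|G/H| = |G| / |H| = 98 / 49 = 2

|G/H| = 2


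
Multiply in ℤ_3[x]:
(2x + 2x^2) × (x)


Expand and collect like terms; reduce coefficients mod 3:
x^0: 0·0 = 0 ≡ 0 (mod 3)
x^1: 0·1 + 2·0 = 0 ≡ 0 (mod 3)
x^2: 2·1 + 2·0 = 2 ≡ 2 (mod 3)
x^3: 2·1 = 2 ≡ 2 (mod 3)
Result: 2x^2 + 2x^3

f · g = 2x^2 + 2x^3


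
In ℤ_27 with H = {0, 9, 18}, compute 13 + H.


13 + H = {13 + h (mod 27) : h ∈ H}
13+0=13, 13+9=22, 13+18=4
13 + H = {4, 13, 22} = 4 + H

13 + H = {4, 13, 22}


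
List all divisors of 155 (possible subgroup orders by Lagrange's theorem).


Lagrange's theorem: |H| divides |G|
|G| = 155
Divisors of 155: 1, 5, 31, 155

Possible subgroup orders: {1, 5, 31, 155}


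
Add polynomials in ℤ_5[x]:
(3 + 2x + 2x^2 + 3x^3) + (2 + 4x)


Add coefficients mod 5:
x^0: 3 + 2 = 0 (mod 5)
x^1: 2 + 4 = 1 (mod 5)
x^2: 2 + 0 = 2 (mod 5)
x^3: 3 + 0 = 3 (mod 5)
Result: x + 2x^2 + 3x^3

f + g = x + 2x^2 + 3x^3


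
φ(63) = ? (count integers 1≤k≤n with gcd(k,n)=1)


Factor n: 63 = 3^2 × 7
φ(n) = n · ∏(1 - 1/p) over distinct primes p | n
φ(63) = 63 · (1 - 1/3) · (1 - 1/7) = 36

φ(63) = 36


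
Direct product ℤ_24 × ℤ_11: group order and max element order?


|ℤ_24 × ℤ_11| = 24 × 11 = 264
Max element order = lcm(24,11) = 264
Cyclic? Yes (gcd=1)

|ℤ_24×ℤ_11| = 264, max element order = 264


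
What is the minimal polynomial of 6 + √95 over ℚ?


Let α = 6 + √95. Then α - 6 = √95, so (α - 6)² = 95, giving α² - 12α - 59 = 0. Degree 2 and α ∉ ℚ, so this is the minimal polynomial.

Minimal polynomial: x² - 12x - 59


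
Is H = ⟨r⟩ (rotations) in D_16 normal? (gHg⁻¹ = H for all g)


H = ⟨r⟩ (rotations) in D_16
The rotation subgroup ⟨r⟩ has index 2 in D_16, so it is normal

Yes, normal subgroup


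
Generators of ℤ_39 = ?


g generates ℤ_n iff gcd(g,n) = 1
Prime factors of 39: 3, 13
Generators are g ∈ {1,...,38} not divisible by any of these primes.
Generators: {1, 2, 4, 5, 7, 8, 10, 11, 14, 16, 17, 19, 20, 22, 23, 25, 28, 29, 31, 32, 34, 35, 37, 38}
Number of generators = φ(39) = 24

Generators of ℤ_39 = {1, 2, 4, 5, 7, 8, 10, 11, 14, 16, 17, 19, 20, 22, 23, 25, 28, 29, 31, 32, 34, 35, 37, 38}


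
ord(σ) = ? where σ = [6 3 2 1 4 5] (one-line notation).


Cycle decomposition: (1 6 5 4) (2 3)
Cycle lengths: 4, 2
Order = lcm(4, 2) = 4

ord(σ) = 4


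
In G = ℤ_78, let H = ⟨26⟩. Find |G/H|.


|⟨26⟩| = n / gcd(26, 78) = 78 / 26 = 3
H is normal (ℤ_78 is abelian).
|G/H| = |G| / |H| = 78 / 3 = 26

|G/H| = 26


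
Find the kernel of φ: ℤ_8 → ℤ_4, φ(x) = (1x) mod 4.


Kernel = preimage of identity
ker(φ) = {x ∈ ℤ_8 : 1x ≡ 0 (mod 4)}. Since 4 | 8, φ is well-defined. The kernel is the cyclic subgroup ⟨4⟩ of ℤ_8 (order 2), i.e. {0, 4}

ker(φ) = {0, 4}


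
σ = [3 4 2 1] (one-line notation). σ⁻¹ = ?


To find σ⁻¹, swap domain and range:
σ(1) = 3 → σ⁻¹(3) = 1
σ(2) = 4 → σ⁻¹(4) = 2
σ(3) = 2 → σ⁻¹(2) = 3
σ(4) = 1 → σ⁻¹(1) = 4

σ⁻¹ = [4 3 1 2]


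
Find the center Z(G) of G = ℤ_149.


Z(G) = {g ∈ G | gx = xg for all x ∈ G}
ℤ_149 is abelian, so Z(G) = G

Z(ℤ_149) = ℤ_149


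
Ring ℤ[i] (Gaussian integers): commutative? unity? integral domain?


ℤ[i] is a commutative integral domain with unity 1 (in fact a Euclidean domain)
Commutative: Yes
Integral domain: Yes
Has unity: Yes

ℤ[i] (Gaussian integers): Commutative=Yes, Unity=Yes


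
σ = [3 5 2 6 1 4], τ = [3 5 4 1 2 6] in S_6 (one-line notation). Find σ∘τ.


σ∘τ: apply τ first, then σ
1 →τ 3 →σ 2
2 →τ 5 →σ 1
3 →τ 4 →σ 6
4 →τ 1 →σ 3
5 →τ 2 →σ 5
6 →τ 6 →σ 4

σ∘τ = [2 1 6 3 5 4]


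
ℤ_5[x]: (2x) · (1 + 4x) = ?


Expand and collect like terms; reduce coefficients mod 5:
x^0: 0·1 = 0 ≡ 0 (mod 5)
x^1: 0·4 + 2·1 = 2 ≡ 2 (mod 5)
x^2: 2·4 = 8 ≡ 3 (mod 5)
Result: 2x + 3x^2

f · g = 2x + 3x^2


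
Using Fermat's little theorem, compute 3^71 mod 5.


Fermat's little theorem: if p is prime and gcd(a,p)=1, then a^(p-1) ≡ 1 (mod p)
p = 5 is prime, gcd(3,5) = 1
Reduce exponent: 71 mod 4 = 3
So 3^71 ≡ 3^3 (mod 5)
3^3 mod 5 = 2

3^71 ≡ 2 (mod 5)


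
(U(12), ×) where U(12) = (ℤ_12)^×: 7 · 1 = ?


Operation: multiplication mod 12
7 · 1 = (a × b) mod 12 with a = 7, b = 1

7 · 1 = 7


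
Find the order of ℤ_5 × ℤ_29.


|A × B| = |A| · |B|
|ℤ_5 × ℤ_29| = 5 × 29 = 145

|ℤ_5 × ℤ_29| = 145


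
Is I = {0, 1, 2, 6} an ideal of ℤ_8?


Check ideal conditions for I = {0, 1, 2, 6} in ℤ_8:
(1) I is an additive subgroup? No
(2) For r ∈ ℤ_8 and a ∈ I: r·a ∈ I? No  [counterexample: r=2, a=2, r·a mod 8 = 4 ∉ I]

No, I is not an ideal of ℤ_8


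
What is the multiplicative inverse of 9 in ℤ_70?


Use the extended Euclidean algorithm to write 1 = 9·s + 70·t; then s mod 70 is the inverse.
Euclidean algorithm:
  9 = 0·70 + 9
  70 = 7·9 + 7
  9 = 1·7 + 2
  7 = 3·2 + 1
  2 = 2·1 + 0
gcd(9,70) = 1
Back-substitution gives: 9·(-31) + 70·(4) = 1
So 9⁻¹ ≡ -31 ≡ 39 (mod 70)
Check: 9 × 39 = 351 ≡ 1 (mod 70) ✓

9⁻¹ ≡ 39 (mod 70)


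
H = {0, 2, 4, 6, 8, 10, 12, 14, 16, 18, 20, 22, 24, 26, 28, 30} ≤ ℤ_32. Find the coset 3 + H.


3 + H = {3 + h (mod 32) : h ∈ H}
3+0=3, 3+2=5, 3+4=7, 3+6=9, 3+8=11, 3+10=13, 3+12=15, 3+14=17, 3+16=19, 3+18=21, 3+20=23, 3+22=25, 3+24=27, 3+26=29, 3+28=31, 3+30=1
3 + H = {1, 3, 5, 7, 9, 11, 13, 15, 17, 19, 21, 23, 25, 27, 29, 31} = 1 + H

3 + H = {1, 3, 5, 7, 9, 11, 13, 15, 17, 19, 21, 23, 25, 27, 29, 31}


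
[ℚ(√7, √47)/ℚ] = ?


[ℚ(√7,√47):ℚ] = [ℚ(√7,√47):ℚ(√7)]·[ℚ(√7):ℚ] = 2·2 = 4

[ℚ(√7, √47)/ℚ] = 4


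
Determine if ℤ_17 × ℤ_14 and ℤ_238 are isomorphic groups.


Comparing ℤ_17 × ℤ_14 and ℤ_238:
gcd(17,14) = 1, so ℤ_17 × ℤ_14 ≅ ℤ_238 (CRT)

Yes, ℤ_17 × ℤ_14 ≅ ℤ_238


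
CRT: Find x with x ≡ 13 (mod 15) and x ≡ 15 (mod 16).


m₁ = 15, m₂ = 16, gcd = 1, so CRT applies. M = m₁·m₂ = 240
Let M₁ = M/m₁ = 16, M₂ = M/m₂ = 15
Find y₁ ≡ M₁⁻¹ (mod m₁): 16⁻¹ ≡ 1 (mod 15)
Find y₂ ≡ M₂⁻¹ (mod m₂): 15⁻¹ ≡ 15 (mod 16)
x = a₁·M₁·y₁ + a₂·M₂·y₂ = 13·16·1 + 15·15·15 = 3583
Reduce mod 240: x ≡ 223
Check: 223 mod 15 = 13 ✓, 223 mod 16 = 15 ✓

x ≡ 223 (mod 240)


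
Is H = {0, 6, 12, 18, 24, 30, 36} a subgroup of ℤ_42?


Subgroup test for H = {0, 6, 12, 18, 24, 30, 36} in (ℤ_42, +):
(1) 0 ∈ H? Yes
(2) Closure: for all a,b ∈ H, (a+b) mod 42 ∈ H? Yes
(3) Inverses: for all a ∈ H, -a mod 42 ∈ H? Yes

Yes, H is a subgroup of ℤ_42


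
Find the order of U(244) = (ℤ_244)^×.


U(n) is the group of units mod n; |U(n)| = φ(n)
|U(244)| = φ(244) = 120

|U(244) = (ℤ_244)^×| = 120


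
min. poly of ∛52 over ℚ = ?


∛52 satisfies x³ - 52 = 0, irreducible over ℚ (no rational root; 52 is not a perfect cube)

Minimal polynomial: x³ - 52


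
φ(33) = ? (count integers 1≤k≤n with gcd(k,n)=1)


Factor n: 33 = 3 × 11
φ(n) = n · ∏(1 - 1/p) over distinct primes p | n
φ(33) = 33 · (1 - 1/3) · (1 - 1/11) = 20

φ(33) = 20


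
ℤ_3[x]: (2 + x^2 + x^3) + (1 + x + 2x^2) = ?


Add coefficients mod 3:
x^0: 2 + 1 = 0 (mod 3)
x^1: 0 + 1 = 1 (mod 3)
x^2: 1 + 2 = 0 (mod 3)
x^3: 1 + 0 = 1 (mod 3)
Result: x + x^3

f + g = x + x^3


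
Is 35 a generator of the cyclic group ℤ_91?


g generates ℤ_n iff gcd(g, n) = 1
gcd(35, 91) = 7
Since gcd = 7 ≠ 1, ⟨35⟩ has order 13 < 91, so 35 is not a generator.

No, 35 does not generate ℤ_91


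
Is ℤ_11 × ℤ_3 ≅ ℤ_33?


Comparing ℤ_11 × ℤ_3 and ℤ_33:
gcd(11,3) = 1, so ℤ_11 × ℤ_3 ≅ ℤ_33 (CRT)

Yes, ℤ_11 × ℤ_3 ≅ ℤ_33


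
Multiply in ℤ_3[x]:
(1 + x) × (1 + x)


Expand and collect like terms; reduce coefficients mod 3:
x^0: 1·1 = 1 ≡ 1 (mod 3)
x^1: 1·1 + 1·1 = 2 ≡ 2 (mod 3)
x^2: 1·1 = 1 ≡ 1 (mod 3)
Result: 1 + 2x + x^2

f · g = 1 + 2x + x^2


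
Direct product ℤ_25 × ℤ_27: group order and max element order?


|ℤ_25 × ℤ_27| = 25 × 27 = 675
Max element order = lcm(25,27) = 675
Cyclic? Yes (gcd=1)

|ℤ_25×ℤ_27| = 675, max element order = 675
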